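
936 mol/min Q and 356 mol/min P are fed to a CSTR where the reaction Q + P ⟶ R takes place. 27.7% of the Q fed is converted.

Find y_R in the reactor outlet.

0.251

Q reacted = 0.277 × 936 = 259.3 mol/min; ν_Q = −1, so ξ = 259.3/1 = 259.3 mol/min.
Outlet amounts (n = n₀ + ν ξ):
  Q: 936 − 1(259.3) = 676.7
  P: 356 − 1(259.3) = 96.73
  R: 0 + 1(259.3) = 259.3
Total out = 1033 mol/min; y_R = 259.3 / 1033 = 0.2511.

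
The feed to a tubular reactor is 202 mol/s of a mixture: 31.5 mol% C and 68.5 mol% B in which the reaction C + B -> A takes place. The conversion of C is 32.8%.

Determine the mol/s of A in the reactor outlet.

20.9 mol/s

C reacted = 0.328 × 63.63 = 20.87 mol/s; ν_C = −1, so ξ = 20.87/1 = 20.87 mol/s.
Outlet amounts (n = n₀ + ν ξ):
  C: 63.63 − 1(20.87) = 42.76
  B: 138.4 − 1(20.87) = 117.5
  A: 0 + 1(20.87) = 20.87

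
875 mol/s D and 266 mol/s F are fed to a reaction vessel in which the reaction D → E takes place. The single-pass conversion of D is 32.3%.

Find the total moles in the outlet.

D reacted = 0.323 × 875 = 282.6 mol/s; ν_D = −1, so ξ = 282.6/1 = 282.6 mol/s.
Outlet amounts (n = n₀ + ν ξ):
  D: 875 − 1(282.6) = 592.4
  E: 0 + 1(282.6) = 282.6
  F: 266 (inert)
Total out = 592.4 + 282.6 + 266 = 1141 mol/s.

1140 mol/s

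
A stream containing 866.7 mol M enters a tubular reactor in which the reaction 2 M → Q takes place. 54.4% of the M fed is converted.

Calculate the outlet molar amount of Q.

236 mol

M reacted = 0.544 × 866.7 = 471.5 mol; ν_M = −2, so ξ = 471.5/2 = 235.7 mol.
Outlet amounts (n = n₀ + ν ξ):
  M: 866.7 − 2(235.7) = 395.2
  Q: 0 + 1(235.7) = 235.7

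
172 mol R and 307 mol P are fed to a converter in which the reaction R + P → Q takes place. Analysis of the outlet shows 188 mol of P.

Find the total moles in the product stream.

360 mol

For P: n = n₀ − 1ξ → 188 = 307 − 1ξ, giving ξ = 119 mol.
Outlet amounts (n = n₀ + ν ξ):
  R: 172 − 1(119) = 53
  P: 307 − 1(119) = 188
  Q: 0 + 1(119) = 119
Total out = 53 + 188 + 119 = 360 mol.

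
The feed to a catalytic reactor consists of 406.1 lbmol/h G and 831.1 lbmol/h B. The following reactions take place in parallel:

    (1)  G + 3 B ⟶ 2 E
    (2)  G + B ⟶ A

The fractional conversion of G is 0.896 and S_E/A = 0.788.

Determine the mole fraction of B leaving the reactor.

Conversion of G: G consumed = 0.896 × 406.1 = 363.9 lbmol/h = 1ξ₁ + 1ξ₂.
Selectivity: 2ξ₁ / (1ξ₂) = 0.788 → ξ₁ = 0.394 ξ₂.
Substitute: (1·0.394 + 1) ξ₂ = 363.9 → ξ₂ = 261 lbmol/h, ξ₁ = 102.8 lbmol/h.
Outlet amounts (n = n₀ + Σ ν·ξ):
  G: 406.1 − 1(102.8) − 1(261) = 42.23
  B: 831.1 − 3(102.8) − 1(261) = 261.5
  E: 0 + 2(102.8) = 205.7
  A: 0 + 1(261) = 261
Total out = 770.5 lbmol/h; y_B = 261.5 / 770.5 = 0.3395.

0.339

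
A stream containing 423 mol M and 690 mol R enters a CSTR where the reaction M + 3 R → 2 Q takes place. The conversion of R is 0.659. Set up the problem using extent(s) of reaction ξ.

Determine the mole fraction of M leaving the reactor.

0.335

R reacted = 0.659 × 690 = 454.7 mol; ν_R = −3, so ξ = 454.7/3 = 151.6 mol.
Outlet amounts (n = n₀ + ν ξ):
  M: 423 − 1(151.6) = 271.4
  R: 690 − 3(151.6) = 235.3
  Q: 0 + 2(151.6) = 303.1
Total out = 809.9 mol; y_M = 271.4 / 809.9 = 0.3352.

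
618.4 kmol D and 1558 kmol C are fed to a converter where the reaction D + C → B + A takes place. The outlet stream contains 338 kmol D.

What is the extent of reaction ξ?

ξ = 280 kmol

For D: n = n₀ − 1ξ → 338 = 618.4 − 1ξ, giving ξ = 280.4 kmol.
Outlet amounts (n = n₀ + ν ξ):
  D: 618.4 − 1(280.4) = 338
  C: 1558 − 1(280.4) = 1278
  B: 0 + 1(280.4) = 280.4
  A: 0 + 1(280.4) = 280.4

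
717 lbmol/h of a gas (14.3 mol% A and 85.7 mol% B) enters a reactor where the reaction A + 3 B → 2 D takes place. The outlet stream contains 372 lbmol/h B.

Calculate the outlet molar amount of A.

21.7 lbmol/h

For B: n = n₀ − 3ξ → 372 = 614.5 − 3ξ, giving ξ = 80.82 lbmol/h.
Outlet amounts (n = n₀ + ν ξ):
  A: 102.5 − 1(80.82) = 21.71
  B: 614.5 − 3(80.82) = 372
  D: 0 + 2(80.82) = 161.6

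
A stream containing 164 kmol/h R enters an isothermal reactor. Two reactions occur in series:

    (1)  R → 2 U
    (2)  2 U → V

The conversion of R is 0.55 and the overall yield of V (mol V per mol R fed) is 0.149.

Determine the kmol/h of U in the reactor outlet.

Conversion of R: R consumed = 1ξ₁ = 0.55 × 164 → ξ₁ = 90.2 kmol/h.
Yield of V: 1ξ₂ / 164 = 0.149 → ξ₂ = 24.44 kmol/h.
Outlet amounts (n = n₀ + Σ ν·ξ):
  R: 164 − 1(90.2) = 73.8
  U: 0 + 2(90.2) − 2(24.44) = 131.5
  V: 0 + 1(24.44) = 24.44

132 kmol/h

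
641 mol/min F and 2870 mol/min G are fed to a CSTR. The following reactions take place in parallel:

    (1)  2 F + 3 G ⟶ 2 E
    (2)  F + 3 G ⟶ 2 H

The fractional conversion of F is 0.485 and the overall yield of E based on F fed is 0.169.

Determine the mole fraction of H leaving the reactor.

0.138

Yield of E: 2ξ₁ / 641 = 0.169 → ξ₁ = 54.16 mol/min.
Conversion of F: 2ξ₁ + 1ξ₂ = 0.485 × 641 = 310.9 → ξ₂ = 202.6 mol/min.
Outlet amounts (n = n₀ + Σ ν·ξ):
  F: 641 − 2(54.16) − 1(202.6) = 330.1
  G: 2870 − 3(54.16) − 3(202.6) = 2100
  E: 0 + 2(54.16) = 108.3
  H: 0 + 2(202.6) = 405.1
Total out = 2943 mol/min; y_H = 405.1 / 2943 = 0.1376.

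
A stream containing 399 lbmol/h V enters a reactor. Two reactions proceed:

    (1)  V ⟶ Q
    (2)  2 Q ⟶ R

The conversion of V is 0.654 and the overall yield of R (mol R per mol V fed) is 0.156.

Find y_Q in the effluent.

0.405

Conversion of V: V consumed = 1ξ₁ = 0.654 × 399 → ξ₁ = 260.9 lbmol/h.
Yield of R: 1ξ₂ / 399 = 0.156 → ξ₂ = 62.24 lbmol/h.
Outlet amounts (n = n₀ + Σ ν·ξ):
  V: 399 − 1(260.9) = 138.1
  Q: 0 + 1(260.9) − 2(62.24) = 136.5
  R: 0 + 1(62.24) = 62.24
Total out = 336.8 lbmol/h; y_Q = 136.5 / 336.8 = 0.4052.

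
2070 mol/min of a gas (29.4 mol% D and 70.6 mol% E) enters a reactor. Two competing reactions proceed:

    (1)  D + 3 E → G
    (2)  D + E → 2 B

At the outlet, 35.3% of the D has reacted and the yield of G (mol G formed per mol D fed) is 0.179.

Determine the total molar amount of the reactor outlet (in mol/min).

1740 mol/min

Yield of G: 1ξ₁ / 608.6 = 0.179 → ξ₁ = 108.9 mol/min.
Conversion of D: 1ξ₁ + 1ξ₂ = 0.353 × 608.6 = 214.8 → ξ₂ = 105.9 mol/min.
Outlet amounts (n = n₀ + Σ ν·ξ):
  D: 608.6 − 1(108.9) − 1(105.9) = 393.8
  E: 1461 − 3(108.9) − 1(105.9) = 1029
  G: 0 + 1(108.9) = 108.9
  B: 0 + 2(105.9) = 211.8
Total out = 393.8 + 1029 + 108.9 + 211.8 = 1743 mol/min.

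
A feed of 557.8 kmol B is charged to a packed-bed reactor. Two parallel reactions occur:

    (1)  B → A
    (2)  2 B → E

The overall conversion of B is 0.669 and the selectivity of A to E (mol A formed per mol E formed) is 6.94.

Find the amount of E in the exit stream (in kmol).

Conversion of B: B consumed = 0.669 × 557.8 = 373.2 kmol = 1ξ₁ + 2ξ₂.
Selectivity: 1ξ₁ / (1ξ₂) = 6.94 → ξ₁ = 6.94 ξ₂.
Substitute: (1·6.94 + 2) ξ₂ = 373.2 → ξ₂ = 41.74 kmol, ξ₁ = 289.7 kmol.
Outlet amounts (n = n₀ + Σ ν·ξ):
  B: 557.8 − 1(289.7) − 2(41.74) = 184.6
  A: 0 + 1(289.7) = 289.7
  E: 0 + 1(41.74) = 41.74

41.7 kmol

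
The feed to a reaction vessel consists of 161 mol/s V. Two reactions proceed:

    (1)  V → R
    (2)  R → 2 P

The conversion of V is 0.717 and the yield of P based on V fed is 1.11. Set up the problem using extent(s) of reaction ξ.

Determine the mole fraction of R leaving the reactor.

Conversion of V: V consumed = 1ξ₁ = 0.717 × 161 → ξ₁ = 115.4 mol/s.
Yield of P: 2ξ₂ / 161 = 1.11 → ξ₂ = 89.36 mol/s.
Outlet amounts (n = n₀ + Σ ν·ξ):
  V: 161 − 1(115.4) = 45.56
  R: 0 + 1(115.4) − 1(89.36) = 26.08
  P: 0 + 2(89.36) = 178.7
Total out = 250.4 mol/s; y_R = 26.08 / 250.4 = 0.1042.

0.104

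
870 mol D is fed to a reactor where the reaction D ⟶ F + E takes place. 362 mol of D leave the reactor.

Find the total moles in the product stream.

For D: n = n₀ − 1ξ → 362 = 870 − 1ξ, giving ξ = 508 mol.
Outlet amounts (n = n₀ + ν ξ):
  D: 870 − 1(508) = 362
  F: 0 + 1(508) = 508
  E: 0 + 1(508) = 508
Total out = 362 + 508 + 508 = 1378 mol.

1380 mol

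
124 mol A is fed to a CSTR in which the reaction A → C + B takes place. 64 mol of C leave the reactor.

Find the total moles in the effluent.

188 mol

For C: n = n₀ + 1ξ → 64 = 0 + 1ξ, giving ξ = 64 mol.
Outlet amounts (n = n₀ + ν ξ):
  A: 124 − 1(64) = 60
  C: 0 + 1(64) = 64
  B: 0 + 1(64) = 64
Total out = 60 + 64 + 64 = 188 mol.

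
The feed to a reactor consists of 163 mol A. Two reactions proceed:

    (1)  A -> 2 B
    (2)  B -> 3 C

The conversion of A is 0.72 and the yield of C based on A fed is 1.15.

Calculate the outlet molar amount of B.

172 mol

Conversion of A: A consumed = 1ξ₁ = 0.72 × 163 → ξ₁ = 117.4 mol.
Yield of C: 3ξ₂ / 163 = 1.15 → ξ₂ = 62.48 mol.
Outlet amounts (n = n₀ + Σ ν·ξ):
  A: 163 − 1(117.4) = 45.64
  B: 0 + 2(117.4) − 1(62.48) = 172.2
  C: 0 + 3(62.48) = 187.4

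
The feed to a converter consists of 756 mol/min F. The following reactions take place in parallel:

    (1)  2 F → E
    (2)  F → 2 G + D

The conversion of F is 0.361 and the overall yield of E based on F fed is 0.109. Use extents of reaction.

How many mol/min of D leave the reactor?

Yield of E: 1ξ₁ / 756 = 0.109 → ξ₁ = 82.4 mol/min.
Conversion of F: 2ξ₁ + 1ξ₂ = 0.361 × 756 = 272.9 → ξ₂ = 108.1 mol/min.
Outlet amounts (n = n₀ + Σ ν·ξ):
  F: 756 − 2(82.4) − 1(108.1) = 483.1
  E: 0 + 1(82.4) = 82.4
  G: 0 + 2(108.1) = 216.2
  D: 0 + 1(108.1) = 108.1

108 mol/min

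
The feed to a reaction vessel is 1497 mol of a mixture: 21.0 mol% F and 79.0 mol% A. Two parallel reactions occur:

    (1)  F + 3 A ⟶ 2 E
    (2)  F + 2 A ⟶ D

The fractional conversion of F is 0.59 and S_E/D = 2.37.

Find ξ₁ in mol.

ξ₁ = 101 mol

Conversion of F: F consumed = 0.59 × 314.4 = 185.5 mol = 1ξ₁ + 1ξ₂.
Selectivity: 2ξ₁ / (1ξ₂) = 2.37 → ξ₁ = 1.185 ξ₂.
Substitute: (1·1.185 + 1) ξ₂ = 185.5 → ξ₂ = 84.89 mol, ξ₁ = 100.6 mol.
Outlet amounts (n = n₀ + Σ ν·ξ):
  F: 314.4 − 1(100.6) − 1(84.89) = 128.9
  A: 1183 − 3(100.6) − 2(84.89) = 711.1
  E: 0 + 2(100.6) = 201.2
  D: 0 + 1(84.89) = 84.89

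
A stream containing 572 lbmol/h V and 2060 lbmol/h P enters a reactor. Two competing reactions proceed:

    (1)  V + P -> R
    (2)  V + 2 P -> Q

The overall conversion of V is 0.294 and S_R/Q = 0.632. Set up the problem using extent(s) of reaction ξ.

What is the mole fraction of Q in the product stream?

Conversion of V: V consumed = 0.294 × 572 = 168.2 lbmol/h = 1ξ₁ + 1ξ₂.
Selectivity: 1ξ₁ / (1ξ₂) = 0.632 → ξ₁ = 0.632 ξ₂.
Substitute: (1·0.632 + 1) ξ₂ = 168.2 → ξ₂ = 103 lbmol/h, ξ₁ = 65.12 lbmol/h.
Outlet amounts (n = n₀ + Σ ν·ξ):
  V: 572 − 1(65.12) − 1(103) = 403.8
  P: 2060 − 1(65.12) − 2(103) = 1789
  R: 0 + 1(65.12) = 65.12
  Q: 0 + 1(103) = 103
Total out = 2361 lbmol/h; y_Q = 103 / 2361 = 0.04365.

0.0436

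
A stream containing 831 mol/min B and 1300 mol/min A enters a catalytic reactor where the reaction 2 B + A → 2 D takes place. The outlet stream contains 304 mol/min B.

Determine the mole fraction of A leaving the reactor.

For B: n = n₀ − 2ξ → 304 = 831 − 2ξ, giving ξ = 263.5 mol/min.
Outlet amounts (n = n₀ + ν ξ):
  B: 831 − 2(263.5) = 304
  A: 1300 − 1(263.5) = 1036
  D: 0 + 2(263.5) = 527
Total out = 1868 mol/min; y_A = 1036 / 1868 = 0.555.

0.555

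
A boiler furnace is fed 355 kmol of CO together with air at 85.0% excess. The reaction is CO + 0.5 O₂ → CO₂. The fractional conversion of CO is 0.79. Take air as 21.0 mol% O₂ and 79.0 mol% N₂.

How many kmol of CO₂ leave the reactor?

280 kmol

Stoichiometric O₂ = 0.5 × 355 = 177.5 kmol; O₂ fed = 177.5 × 1.850 = 328.4 kmol.
N₂ fed = 328.4 × 79/21 = 1235 kmol.
Fuel reacted = 0.79 × 355 → ξ = 280.4 kmol.
Outlet (n = n₀ + ν ξ):
  CO: 355 − 1(280.4) = 74.55
  O₂: 328.4 − 0.5(280.4) = 188.2
  N₂: 1235 (inert)
  CO₂: 0 + 1(280.4) = 280.4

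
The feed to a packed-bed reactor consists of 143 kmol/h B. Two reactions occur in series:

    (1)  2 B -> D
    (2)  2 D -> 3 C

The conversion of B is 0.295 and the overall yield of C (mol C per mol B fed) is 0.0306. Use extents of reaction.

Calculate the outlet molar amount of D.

Conversion of B: B consumed = 2ξ₁ = 0.295 × 143 → ξ₁ = 21.09 kmol/h.
Yield of C: 3ξ₂ / 143 = 0.0306 → ξ₂ = 1.459 kmol/h.
Outlet amounts (n = n₀ + Σ ν·ξ):
  B: 143 − 2(21.09) = 100.8
  D: 0 + 1(21.09) − 2(1.459) = 18.18
  C: 0 + 3(1.459) = 4.376

18.2 kmol/h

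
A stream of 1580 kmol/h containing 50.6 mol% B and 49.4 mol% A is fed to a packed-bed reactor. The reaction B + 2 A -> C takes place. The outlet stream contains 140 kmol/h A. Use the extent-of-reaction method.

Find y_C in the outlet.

For A: n = n₀ − 2ξ → 140 = 780.5 − 2ξ, giving ξ = 320.3 kmol/h.
Outlet amounts (n = n₀ + ν ξ):
  B: 799.5 − 1(320.3) = 479.2
  A: 780.5 − 2(320.3) = 140
  C: 0 + 1(320.3) = 320.3
Total out = 939.5 kmol/h; y_C = 320.3 / 939.5 = 0.3409.

0.341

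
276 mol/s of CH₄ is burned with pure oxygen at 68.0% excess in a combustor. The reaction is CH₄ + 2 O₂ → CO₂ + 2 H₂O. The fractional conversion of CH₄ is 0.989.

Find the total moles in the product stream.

Stoichiometric O₂ = 2 × 276 = 552 mol/s; O₂ fed = 552 × 1.680 = 927.4 mol/s.
Fuel reacted = 0.989 × 276 → ξ = 273 mol/s.
Outlet (n = n₀ + ν ξ):
  CH₄: 276 − 1(273) = 3.036
  O₂: 927.4 − 2(273) = 381.4
  CO₂: 0 + 1(273) = 273
  H₂O: 0 + 2(273) = 545.9
Total out = 3.036 + 381.4 + 273 + 545.9 = 1203 mol/s.

1200 mol/s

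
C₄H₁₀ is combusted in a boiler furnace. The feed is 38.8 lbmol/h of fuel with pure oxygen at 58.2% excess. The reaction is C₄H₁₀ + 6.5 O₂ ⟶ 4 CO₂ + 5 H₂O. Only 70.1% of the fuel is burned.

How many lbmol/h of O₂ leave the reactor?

222 lbmol/h

Stoichiometric O₂ = 6.5 × 38.8 = 252.2 lbmol/h; O₂ fed = 252.2 × 1.582 = 399 lbmol/h.
Fuel reacted = 0.701 × 38.8 → ξ = 27.2 lbmol/h.
Outlet (n = n₀ + ν ξ):
  C₄H₁₀: 38.8 − 1(27.2) = 11.6
  O₂: 399 − 6.5(27.2) = 222.2
  CO₂: 0 + 4(27.2) = 108.8
  H₂O: 0 + 5(27.2) = 136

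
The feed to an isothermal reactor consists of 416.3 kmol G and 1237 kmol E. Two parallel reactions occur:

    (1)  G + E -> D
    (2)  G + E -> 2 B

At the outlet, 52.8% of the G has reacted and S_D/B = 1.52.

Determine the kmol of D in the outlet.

165 kmol

Conversion of G: G consumed = 0.528 × 416.3 = 219.8 kmol = 1ξ₁ + 1ξ₂.
Selectivity: 1ξ₁ / (2ξ₂) = 1.52 → ξ₁ = 3.04 ξ₂.
Substitute: (1·3.04 + 1) ξ₂ = 219.8 → ξ₂ = 54.41 kmol, ξ₁ = 165.4 kmol.
Outlet amounts (n = n₀ + Σ ν·ξ):
  G: 416.3 − 1(165.4) − 1(54.41) = 196.5
  E: 1237 − 1(165.4) − 1(54.41) = 1017
  D: 0 + 1(165.4) = 165.4
  B: 0 + 2(54.41) = 108.8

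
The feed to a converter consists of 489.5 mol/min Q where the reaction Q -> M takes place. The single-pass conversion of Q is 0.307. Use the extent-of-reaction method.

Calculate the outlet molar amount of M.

150 mol/min

Q reacted = 0.307 × 489.5 = 150.3 mol/min; ν_Q = −1, so ξ = 150.3/1 = 150.3 mol/min.
Outlet amounts (n = n₀ + ν ξ):
  Q: 489.5 − 1(150.3) = 339.2
  M: 0 + 1(150.3) = 150.3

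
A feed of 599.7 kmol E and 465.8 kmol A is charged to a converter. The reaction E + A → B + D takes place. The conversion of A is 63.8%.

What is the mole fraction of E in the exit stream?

A reacted = 0.638 × 465.8 = 297.2 kmol; ν_A = −1, so ξ = 297.2/1 = 297.2 kmol.
Outlet amounts (n = n₀ + ν ξ):
  E: 599.7 − 1(297.2) = 302.5
  A: 465.8 − 1(297.2) = 168.6
  B: 0 + 1(297.2) = 297.2
  D: 0 + 1(297.2) = 297.2
Total out = 1066 kmol; y_E = 302.5 / 1066 = 0.2839.

0.284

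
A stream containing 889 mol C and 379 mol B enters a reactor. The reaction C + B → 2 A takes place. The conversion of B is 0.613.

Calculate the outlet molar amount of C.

B reacted = 0.613 × 379 = 232.3 mol; ν_B = −1, so ξ = 232.3/1 = 232.3 mol.
Outlet amounts (n = n₀ + ν ξ):
  C: 889 − 1(232.3) = 656.7
  B: 379 − 1(232.3) = 146.7
  A: 0 + 2(232.3) = 464.7

657 mol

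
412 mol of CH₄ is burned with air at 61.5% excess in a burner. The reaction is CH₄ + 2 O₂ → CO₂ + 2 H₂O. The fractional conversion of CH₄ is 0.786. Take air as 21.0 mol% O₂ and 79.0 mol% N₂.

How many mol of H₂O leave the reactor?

648 mol

Stoichiometric O₂ = 2 × 412 = 824 mol; O₂ fed = 824 × 1.615 = 1331 mol.
N₂ fed = 1331 × 79/21 = 5006 mol.
Fuel reacted = 0.786 × 412 → ξ = 323.8 mol.
Outlet (n = n₀ + ν ξ):
  CH₄: 412 − 1(323.8) = 88.17
  O₂: 1331 − 2(323.8) = 683.1
  N₂: 5006 (inert)
  CO₂: 0 + 1(323.8) = 323.8
  H₂O: 0 + 2(323.8) = 647.7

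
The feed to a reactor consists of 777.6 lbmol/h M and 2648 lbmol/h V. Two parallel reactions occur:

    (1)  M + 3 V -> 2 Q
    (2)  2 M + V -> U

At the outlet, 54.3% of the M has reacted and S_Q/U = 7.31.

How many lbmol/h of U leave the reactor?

Conversion of M: M consumed = 0.543 × 777.6 = 422.2 lbmol/h = 1ξ₁ + 2ξ₂.
Selectivity: 2ξ₁ / (1ξ₂) = 7.31 → ξ₁ = 3.655 ξ₂.
Substitute: (1·3.655 + 2) ξ₂ = 422.2 → ξ₂ = 74.67 lbmol/h, ξ₁ = 272.9 lbmol/h.
Outlet amounts (n = n₀ + Σ ν·ξ):
  M: 777.6 − 1(272.9) − 2(74.67) = 355.4
  V: 2648 − 3(272.9) − 1(74.67) = 1755
  Q: 0 + 2(272.9) = 545.8
  U: 0 + 1(74.67) = 74.67

74.7 lbmol/h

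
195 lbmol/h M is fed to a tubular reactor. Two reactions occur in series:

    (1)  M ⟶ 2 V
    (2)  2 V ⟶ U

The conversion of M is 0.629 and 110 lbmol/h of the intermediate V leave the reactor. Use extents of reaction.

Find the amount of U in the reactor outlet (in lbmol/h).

Conversion of M: M consumed = 1ξ₁ = 0.629 × 195 → ξ₁ = 122.7 lbmol/h.
V balance: n_V = 0 + 2ξ₁ − 2ξ₂ = 110 → ξ₂ = (2·122.7 − 110)/2 = 67.66 lbmol/h.
Outlet amounts (n = n₀ + Σ ν·ξ):
  M: 195 − 1(122.7) = 72.34
  V: 0 + 2(122.7) − 2(67.66) = 110
  U: 0 + 1(67.66) = 67.66

67.7 lbmol/h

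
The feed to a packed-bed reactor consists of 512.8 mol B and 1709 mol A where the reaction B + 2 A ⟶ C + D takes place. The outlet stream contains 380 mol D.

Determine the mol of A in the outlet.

For D: n = n₀ + 1ξ → 380 = 0 + 1ξ, giving ξ = 380 mol.
Outlet amounts (n = n₀ + ν ξ):
  B: 512.8 − 1(380) = 132.8
  A: 1709 − 2(380) = 949
  C: 0 + 1(380) = 380
  D: 0 + 1(380) = 380

949 mol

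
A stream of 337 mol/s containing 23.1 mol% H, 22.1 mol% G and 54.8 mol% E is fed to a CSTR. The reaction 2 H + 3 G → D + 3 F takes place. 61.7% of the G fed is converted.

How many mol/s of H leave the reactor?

G reacted = 0.617 × 74.48 = 45.95 mol/s; ν_G = −3, so ξ = 45.95/3 = 15.32 mol/s.
Outlet amounts (n = n₀ + ν ξ):
  H: 77.85 − 2(15.32) = 47.21
  G: 74.48 − 3(15.32) = 28.52
  D: 0 + 1(15.32) = 15.32
  F: 0 + 3(15.32) = 45.95
  E: 184.7 (inert)

47.2 mol/s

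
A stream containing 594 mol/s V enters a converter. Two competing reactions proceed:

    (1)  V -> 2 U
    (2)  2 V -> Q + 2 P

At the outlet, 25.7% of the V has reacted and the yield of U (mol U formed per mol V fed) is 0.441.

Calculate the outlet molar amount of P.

21.7 mol/s

Yield of U: 2ξ₁ / 594 = 0.441 → ξ₁ = 131 mol/s.
Conversion of V: 1ξ₁ + 2ξ₂ = 0.257 × 594 = 152.7 → ξ₂ = 10.84 mol/s.
Outlet amounts (n = n₀ + Σ ν·ξ):
  V: 594 − 1(131) − 2(10.84) = 441.3
  U: 0 + 2(131) = 262
  Q: 0 + 1(10.84) = 10.84
  P: 0 + 2(10.84) = 21.68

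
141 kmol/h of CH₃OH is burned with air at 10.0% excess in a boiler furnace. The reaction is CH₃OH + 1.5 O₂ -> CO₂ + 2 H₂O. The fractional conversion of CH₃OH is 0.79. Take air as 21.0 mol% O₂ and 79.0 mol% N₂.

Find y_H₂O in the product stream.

0.171

Stoichiometric O₂ = 1.5 × 141 = 211.5 kmol/h; O₂ fed = 211.5 × 1.100 = 232.7 kmol/h.
N₂ fed = 232.7 × 79/21 = 875.2 kmol/h.
Fuel reacted = 0.79 × 141 → ξ = 111.4 kmol/h.
Outlet (n = n₀ + ν ξ):
  CH₃OH: 141 − 1(111.4) = 29.61
  O₂: 232.7 − 1.5(111.4) = 65.56
  N₂: 875.2 (inert)
  CO₂: 0 + 1(111.4) = 111.4
  H₂O: 0 + 2(111.4) = 222.8
Total out = 1305 kmol/h; y_H₂O = 222.8 / 1305 = 0.1708.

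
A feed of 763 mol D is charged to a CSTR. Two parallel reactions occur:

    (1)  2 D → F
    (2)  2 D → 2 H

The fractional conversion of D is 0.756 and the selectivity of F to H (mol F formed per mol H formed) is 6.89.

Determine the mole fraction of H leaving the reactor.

0.079

Conversion of D: D consumed = 0.756 × 763 = 576.8 mol = 2ξ₁ + 2ξ₂.
Selectivity: 1ξ₁ / (2ξ₂) = 6.89 → ξ₁ = 13.78 ξ₂.
Substitute: (2·13.78 + 2) ξ₂ = 576.8 → ξ₂ = 19.51 mol, ξ₁ = 268.9 mol.
Outlet amounts (n = n₀ + Σ ν·ξ):
  D: 763 − 2(268.9) − 2(19.51) = 186.2
  F: 0 + 1(268.9) = 268.9
  H: 0 + 2(19.51) = 39.03
Total out = 494.1 mol; y_H = 39.03 / 494.1 = 0.07899.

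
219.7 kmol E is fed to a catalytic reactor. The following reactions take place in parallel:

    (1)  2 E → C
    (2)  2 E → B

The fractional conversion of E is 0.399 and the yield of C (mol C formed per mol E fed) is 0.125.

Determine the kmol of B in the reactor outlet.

16.4 kmol

Yield of C: 1ξ₁ / 219.7 = 0.125 → ξ₁ = 27.46 kmol.
Conversion of E: 2ξ₁ + 2ξ₂ = 0.399 × 219.7 = 87.66 → ξ₂ = 16.37 kmol.
Outlet amounts (n = n₀ + Σ ν·ξ):
  E: 219.7 − 2(27.46) − 2(16.37) = 132
  C: 0 + 1(27.46) = 27.46
  B: 0 + 1(16.37) = 16.37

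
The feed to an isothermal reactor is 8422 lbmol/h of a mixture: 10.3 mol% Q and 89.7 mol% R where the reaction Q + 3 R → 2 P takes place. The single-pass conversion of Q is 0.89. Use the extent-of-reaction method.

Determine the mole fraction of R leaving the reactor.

0.762

Q reacted = 0.89 × 867.5 = 772 lbmol/h; ν_Q = −1, so ξ = 772/1 = 772 lbmol/h.
Outlet amounts (n = n₀ + ν ξ):
  Q: 867.5 − 1(772) = 95.42
  R: 7555 − 3(772) = 5238
  P: 0 + 2(772) = 1544
Total out = 6878 lbmol/h; y_R = 5238 / 6878 = 0.7616.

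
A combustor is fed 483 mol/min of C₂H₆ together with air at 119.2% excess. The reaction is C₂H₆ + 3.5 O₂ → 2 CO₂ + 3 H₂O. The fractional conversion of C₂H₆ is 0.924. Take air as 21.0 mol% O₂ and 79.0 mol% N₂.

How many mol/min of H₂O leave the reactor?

1340 mol/min

Stoichiometric O₂ = 3.5 × 483 = 1690 mol/min; O₂ fed = 1690 × 2.192 = 3706 mol/min.
N₂ fed = 3706 × 79/21 = 13940 mol/min.
Fuel reacted = 0.924 × 483 → ξ = 446.3 mol/min.
Outlet (n = n₀ + ν ξ):
  C₂H₆: 483 − 1(446.3) = 36.71
  O₂: 3706 − 3.5(446.3) = 2144
  N₂: 13940 (inert)
  CO₂: 0 + 2(446.3) = 892.6
  H₂O: 0 + 3(446.3) = 1339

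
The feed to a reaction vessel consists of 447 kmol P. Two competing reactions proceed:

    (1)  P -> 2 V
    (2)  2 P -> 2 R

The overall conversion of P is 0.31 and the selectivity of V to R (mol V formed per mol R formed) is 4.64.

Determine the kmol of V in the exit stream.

194 kmol

Conversion of P: P consumed = 0.31 × 447 = 138.6 kmol = 1ξ₁ + 2ξ₂.
Selectivity: 2ξ₁ / (2ξ₂) = 4.64 → ξ₁ = 4.64 ξ₂.
Substitute: (1·4.64 + 2) ξ₂ = 138.6 → ξ₂ = 20.87 kmol, ξ₁ = 96.83 kmol.
Outlet amounts (n = n₀ + Σ ν·ξ):
  P: 447 − 1(96.83) − 2(20.87) = 308.4
  V: 0 + 2(96.83) = 193.7
  R: 0 + 2(20.87) = 41.74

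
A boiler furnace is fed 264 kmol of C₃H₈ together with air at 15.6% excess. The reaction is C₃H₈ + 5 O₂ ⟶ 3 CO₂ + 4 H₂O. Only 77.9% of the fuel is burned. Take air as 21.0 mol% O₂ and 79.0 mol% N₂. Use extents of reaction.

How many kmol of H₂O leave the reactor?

823 kmol

Stoichiometric O₂ = 5 × 264 = 1320 kmol; O₂ fed = 1320 × 1.156 = 1526 kmol.
N₂ fed = 1526 × 79/21 = 5740 kmol.
Fuel reacted = 0.779 × 264 → ξ = 205.7 kmol.
Outlet (n = n₀ + ν ξ):
  C₃H₈: 264 − 1(205.7) = 58.34
  O₂: 1526 − 5(205.7) = 497.6
  N₂: 5740 (inert)
  CO₂: 0 + 3(205.7) = 617
  H₂O: 0 + 4(205.7) = 822.6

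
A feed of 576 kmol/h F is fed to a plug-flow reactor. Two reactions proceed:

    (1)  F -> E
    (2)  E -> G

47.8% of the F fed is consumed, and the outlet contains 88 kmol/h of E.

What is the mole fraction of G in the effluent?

Conversion of F: F consumed = 1ξ₁ = 0.478 × 576 → ξ₁ = 275.3 kmol/h.
E balance: n_E = 0 + 1ξ₁ − 1ξ₂ = 88 → ξ₂ = (1·275.3 − 88)/1 = 187.3 kmol/h.
Outlet amounts (n = n₀ + Σ ν·ξ):
  F: 576 − 1(275.3) = 300.7
  E: 0 + 1(275.3) − 1(187.3) = 88
  G: 0 + 1(187.3) = 187.3
Total out = 576 kmol/h; y_G = 187.3 / 576 = 0.3252.

0.325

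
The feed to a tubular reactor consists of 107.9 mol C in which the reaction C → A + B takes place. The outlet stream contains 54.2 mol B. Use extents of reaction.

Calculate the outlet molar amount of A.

54.2 mol

For B: n = n₀ + 1ξ → 54.2 = 0 + 1ξ, giving ξ = 54.2 mol.
Outlet amounts (n = n₀ + ν ξ):
  C: 107.9 − 1(54.2) = 53.7
  A: 0 + 1(54.2) = 54.2
  B: 0 + 1(54.2) = 54.2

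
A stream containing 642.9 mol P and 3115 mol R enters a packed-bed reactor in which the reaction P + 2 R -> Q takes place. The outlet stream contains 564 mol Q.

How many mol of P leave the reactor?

78.9 mol

For Q: n = n₀ + 1ξ → 564 = 0 + 1ξ, giving ξ = 564 mol.
Outlet amounts (n = n₀ + ν ξ):
  P: 642.9 − 1(564) = 78.9
  R: 3115 − 2(564) = 1987
  Q: 0 + 1(564) = 564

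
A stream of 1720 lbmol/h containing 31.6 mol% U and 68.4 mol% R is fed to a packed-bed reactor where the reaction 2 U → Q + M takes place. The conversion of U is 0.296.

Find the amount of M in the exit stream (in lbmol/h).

U reacted = 0.296 × 543.5 = 160.9 lbmol/h; ν_U = −2, so ξ = 160.9/2 = 80.44 lbmol/h.
Outlet amounts (n = n₀ + ν ξ):
  U: 543.5 − 2(80.44) = 382.6
  Q: 0 + 1(80.44) = 80.44
  M: 0 + 1(80.44) = 80.44
  R: 1176 (inert)

80.4 lbmol/h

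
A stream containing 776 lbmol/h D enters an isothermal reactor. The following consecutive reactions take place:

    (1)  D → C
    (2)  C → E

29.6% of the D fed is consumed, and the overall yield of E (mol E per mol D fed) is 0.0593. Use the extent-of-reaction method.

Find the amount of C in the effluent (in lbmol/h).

Conversion of D: D consumed = 1ξ₁ = 0.296 × 776 → ξ₁ = 229.7 lbmol/h.
Yield of E: 1ξ₂ / 776 = 0.0593 → ξ₂ = 46.02 lbmol/h.
Outlet amounts (n = n₀ + Σ ν·ξ):
  D: 776 − 1(229.7) = 546.3
  C: 0 + 1(229.7) − 1(46.02) = 183.7
  E: 0 + 1(46.02) = 46.02

184 lbmol/h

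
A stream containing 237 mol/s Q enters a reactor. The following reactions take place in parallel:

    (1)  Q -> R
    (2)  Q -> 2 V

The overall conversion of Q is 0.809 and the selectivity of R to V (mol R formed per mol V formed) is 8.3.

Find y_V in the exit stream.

0.0879

Conversion of Q: Q consumed = 0.809 × 237 = 191.7 mol/s = 1ξ₁ + 1ξ₂.
Selectivity: 1ξ₁ / (2ξ₂) = 8.3 → ξ₁ = 16.6 ξ₂.
Substitute: (1·16.6 + 1) ξ₂ = 191.7 → ξ₂ = 10.89 mol/s, ξ₁ = 180.8 mol/s.
Outlet amounts (n = n₀ + Σ ν·ξ):
  Q: 237 − 1(180.8) − 1(10.89) = 45.27
  R: 0 + 1(180.8) = 180.8
  V: 0 + 2(10.89) = 21.79
Total out = 247.9 mol/s; y_V = 21.79 / 247.9 = 0.08789.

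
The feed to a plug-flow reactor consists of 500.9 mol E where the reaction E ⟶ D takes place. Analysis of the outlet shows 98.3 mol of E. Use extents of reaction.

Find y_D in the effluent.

For E: n = n₀ − 1ξ → 98.3 = 500.9 − 1ξ, giving ξ = 402.6 mol.
Outlet amounts (n = n₀ + ν ξ):
  E: 500.9 − 1(402.6) = 98.3
  D: 0 + 1(402.6) = 402.6
Total out = 500.9 mol; y_D = 402.6 / 500.9 = 0.8038.

0.804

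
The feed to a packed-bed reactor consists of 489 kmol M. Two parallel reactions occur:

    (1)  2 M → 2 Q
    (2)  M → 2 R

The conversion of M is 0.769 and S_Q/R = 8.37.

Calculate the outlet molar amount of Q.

Conversion of M: M consumed = 0.769 × 489 = 376 kmol = 2ξ₁ + 1ξ₂.
Selectivity: 2ξ₁ / (2ξ₂) = 8.37 → ξ₁ = 8.37 ξ₂.
Substitute: (2·8.37 + 1) ξ₂ = 376 → ξ₂ = 21.2 kmol, ξ₁ = 177.4 kmol.
Outlet amounts (n = n₀ + Σ ν·ξ):
  M: 489 − 2(177.4) − 1(21.2) = 113
  Q: 0 + 2(177.4) = 354.8
  R: 0 + 2(21.2) = 42.39

355 kmol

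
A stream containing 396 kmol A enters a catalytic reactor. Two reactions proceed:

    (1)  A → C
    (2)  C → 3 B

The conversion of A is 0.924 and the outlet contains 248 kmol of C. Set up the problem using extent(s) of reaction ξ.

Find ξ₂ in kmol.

ξ₂ = 118 kmol

Conversion of A: A consumed = 1ξ₁ = 0.924 × 396 → ξ₁ = 365.9 kmol.
C balance: n_C = 0 + 1ξ₁ − 1ξ₂ = 248 → ξ₂ = (1·365.9 − 248)/1 = 117.9 kmol.
Outlet amounts (n = n₀ + Σ ν·ξ):
  A: 396 − 1(365.9) = 30.1
  C: 0 + 1(365.9) − 1(117.9) = 248
  B: 0 + 3(117.9) = 353.7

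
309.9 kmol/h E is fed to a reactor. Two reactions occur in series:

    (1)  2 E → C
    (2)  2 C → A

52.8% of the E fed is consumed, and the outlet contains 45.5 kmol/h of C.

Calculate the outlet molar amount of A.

Conversion of E: E consumed = 2ξ₁ = 0.528 × 309.9 → ξ₁ = 81.81 kmol/h.
C balance: n_C = 0 + 1ξ₁ − 2ξ₂ = 45.5 → ξ₂ = (1·81.81 − 45.5)/2 = 18.16 kmol/h.
Outlet amounts (n = n₀ + Σ ν·ξ):
  E: 309.9 − 2(81.81) = 146.3
  C: 0 + 1(81.81) − 2(18.16) = 45.5
  A: 0 + 1(18.16) = 18.16

18.2 kmol/h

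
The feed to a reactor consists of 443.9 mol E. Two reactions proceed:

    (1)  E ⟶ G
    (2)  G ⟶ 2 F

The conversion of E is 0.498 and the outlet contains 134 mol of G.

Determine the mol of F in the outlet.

174 mol

Conversion of E: E consumed = 1ξ₁ = 0.498 × 443.9 → ξ₁ = 221.1 mol.
G balance: n_G = 0 + 1ξ₁ − 1ξ₂ = 134 → ξ₂ = (1·221.1 − 134)/1 = 87.06 mol.
Outlet amounts (n = n₀ + Σ ν·ξ):
  E: 443.9 − 1(221.1) = 222.8
  G: 0 + 1(221.1) − 1(87.06) = 134
  F: 0 + 2(87.06) = 174.1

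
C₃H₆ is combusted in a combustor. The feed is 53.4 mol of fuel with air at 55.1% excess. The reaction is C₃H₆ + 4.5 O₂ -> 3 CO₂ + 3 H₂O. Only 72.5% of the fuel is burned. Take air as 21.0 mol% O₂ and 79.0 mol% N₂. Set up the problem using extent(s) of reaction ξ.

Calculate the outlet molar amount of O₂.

Stoichiometric O₂ = 4.5 × 53.4 = 240.3 mol; O₂ fed = 240.3 × 1.551 = 372.7 mol.
N₂ fed = 372.7 × 79/21 = 1402 mol.
Fuel reacted = 0.725 × 53.4 → ξ = 38.71 mol.
Outlet (n = n₀ + ν ξ):
  C₃H₆: 53.4 − 1(38.71) = 14.69
  O₂: 372.7 − 4.5(38.71) = 198.5
  N₂: 1402 (inert)
  CO₂: 0 + 3(38.71) = 116.1
  H₂O: 0 + 3(38.71) = 116.1

198 mol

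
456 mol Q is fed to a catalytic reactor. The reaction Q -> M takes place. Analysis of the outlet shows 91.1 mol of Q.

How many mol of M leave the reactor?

For Q: n = n₀ − 1ξ → 91.1 = 456 − 1ξ, giving ξ = 364.9 mol.
Outlet amounts (n = n₀ + ν ξ):
  Q: 456 − 1(364.9) = 91.1
  M: 0 + 1(364.9) = 364.9

365 mol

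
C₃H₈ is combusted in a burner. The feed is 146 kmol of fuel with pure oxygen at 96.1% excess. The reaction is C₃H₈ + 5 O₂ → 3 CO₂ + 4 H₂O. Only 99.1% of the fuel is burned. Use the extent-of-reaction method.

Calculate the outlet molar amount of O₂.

Stoichiometric O₂ = 5 × 146 = 730 kmol; O₂ fed = 730 × 1.961 = 1432 kmol.
Fuel reacted = 0.991 × 146 → ξ = 144.7 kmol.
Outlet (n = n₀ + ν ξ):
  C₃H₈: 146 − 1(144.7) = 1.314
  O₂: 1432 − 5(144.7) = 708.1
  CO₂: 0 + 3(144.7) = 434.1
  H₂O: 0 + 4(144.7) = 578.7

708 kmol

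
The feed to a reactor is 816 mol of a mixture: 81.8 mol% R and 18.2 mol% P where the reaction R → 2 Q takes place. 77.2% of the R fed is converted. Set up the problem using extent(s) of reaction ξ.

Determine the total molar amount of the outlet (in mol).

R reacted = 0.772 × 667.5 = 515.3 mol; ν_R = −1, so ξ = 515.3/1 = 515.3 mol.
Outlet amounts (n = n₀ + ν ξ):
  R: 667.5 − 1(515.3) = 152.2
  Q: 0 + 2(515.3) = 1031
  P: 148.5 (inert)
Total out = 152.2 + 1031 + 148.5 = 1331 mol.

1330 mol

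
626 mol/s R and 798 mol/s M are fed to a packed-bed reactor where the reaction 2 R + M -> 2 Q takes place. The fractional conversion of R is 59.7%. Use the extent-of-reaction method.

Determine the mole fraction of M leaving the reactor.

R reacted = 0.597 × 626 = 373.7 mol/s; ν_R = −2, so ξ = 373.7/2 = 186.9 mol/s.
Outlet amounts (n = n₀ + ν ξ):
  R: 626 − 2(186.9) = 252.3
  M: 798 − 1(186.9) = 611.1
  Q: 0 + 2(186.9) = 373.7
Total out = 1237 mol/s; y_M = 611.1 / 1237 = 0.494.

0.494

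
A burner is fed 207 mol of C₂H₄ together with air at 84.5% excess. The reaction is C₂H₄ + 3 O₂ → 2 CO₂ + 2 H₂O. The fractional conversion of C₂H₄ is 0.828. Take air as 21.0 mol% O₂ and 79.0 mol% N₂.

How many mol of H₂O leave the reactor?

343 mol

Stoichiometric O₂ = 3 × 207 = 621 mol; O₂ fed = 621 × 1.845 = 1146 mol.
N₂ fed = 1146 × 79/21 = 4310 mol.
Fuel reacted = 0.828 × 207 → ξ = 171.4 mol.
Outlet (n = n₀ + ν ξ):
  C₂H₄: 207 − 1(171.4) = 35.6
  O₂: 1146 − 3(171.4) = 631.6
  N₂: 4310 (inert)
  CO₂: 0 + 2(171.4) = 342.8
  H₂O: 0 + 2(171.4) = 342.8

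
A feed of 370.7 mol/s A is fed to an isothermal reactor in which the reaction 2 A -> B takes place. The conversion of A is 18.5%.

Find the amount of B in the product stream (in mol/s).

A reacted = 0.185 × 370.7 = 68.58 mol/s; ν_A = −2, so ξ = 68.58/2 = 34.29 mol/s.
Outlet amounts (n = n₀ + ν ξ):
  A: 370.7 − 2(34.29) = 302.1
  B: 0 + 1(34.29) = 34.29

34.3 mol/s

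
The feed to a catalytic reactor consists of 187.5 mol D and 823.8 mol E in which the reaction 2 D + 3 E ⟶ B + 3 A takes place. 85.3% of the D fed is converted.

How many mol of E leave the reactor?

D reacted = 0.853 × 187.5 = 159.9 mol; ν_D = −2, so ξ = 159.9/2 = 79.97 mol.
Outlet amounts (n = n₀ + ν ξ):
  D: 187.5 − 2(79.97) = 27.56
  E: 823.8 − 3(79.97) = 583.9
  B: 0 + 1(79.97) = 79.97
  A: 0 + 3(79.97) = 239.9

584 mol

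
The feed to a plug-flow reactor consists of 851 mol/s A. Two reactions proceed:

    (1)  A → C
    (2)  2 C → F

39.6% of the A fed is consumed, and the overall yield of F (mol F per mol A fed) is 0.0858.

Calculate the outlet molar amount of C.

Conversion of A: A consumed = 1ξ₁ = 0.396 × 851 → ξ₁ = 337 mol/s.
Yield of F: 1ξ₂ / 851 = 0.0858 → ξ₂ = 73.02 mol/s.
Outlet amounts (n = n₀ + Σ ν·ξ):
  A: 851 − 1(337) = 514
  C: 0 + 1(337) − 2(73.02) = 191
  F: 0 + 1(73.02) = 73.02

191 mol/s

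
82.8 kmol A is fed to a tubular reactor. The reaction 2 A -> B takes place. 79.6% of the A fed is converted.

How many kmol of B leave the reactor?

33 kmol

A reacted = 0.796 × 82.8 = 65.91 kmol; ν_A = −2, so ξ = 65.91/2 = 32.95 kmol.
Outlet amounts (n = n₀ + ν ξ):
  A: 82.8 − 2(32.95) = 16.89
  B: 0 + 1(32.95) = 32.95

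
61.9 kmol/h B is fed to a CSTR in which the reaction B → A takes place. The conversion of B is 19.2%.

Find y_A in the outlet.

B reacted = 0.192 × 61.9 = 11.88 kmol/h; ν_B = −1, so ξ = 11.88/1 = 11.88 kmol/h.
Outlet amounts (n = n₀ + ν ξ):
  B: 61.9 − 1(11.88) = 50.02
  A: 0 + 1(11.88) = 11.88
Total out = 61.9 kmol/h; y_A = 11.88 / 61.9 = 0.192.

0.192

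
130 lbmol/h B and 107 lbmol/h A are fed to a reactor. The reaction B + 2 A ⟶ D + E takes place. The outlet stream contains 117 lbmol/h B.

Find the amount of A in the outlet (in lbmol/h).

81 lbmol/h

For B: n = n₀ − 1ξ → 117 = 130 − 1ξ, giving ξ = 13 lbmol/h.
Outlet amounts (n = n₀ + ν ξ):
  B: 130 − 1(13) = 117
  A: 107 − 2(13) = 81
  D: 0 + 1(13) = 13
  E: 0 + 1(13) = 13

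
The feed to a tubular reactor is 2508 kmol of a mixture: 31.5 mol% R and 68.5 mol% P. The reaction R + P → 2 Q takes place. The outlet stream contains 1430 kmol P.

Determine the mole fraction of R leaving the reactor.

0.2

For P: n = n₀ − 1ξ → 1430 = 1718 − 1ξ, giving ξ = 288 kmol.
Outlet amounts (n = n₀ + ν ξ):
  R: 790 − 1(288) = 502
  P: 1718 − 1(288) = 1430
  Q: 0 + 2(288) = 576
Total out = 2508 kmol; y_R = 502 / 2508 = 0.2002.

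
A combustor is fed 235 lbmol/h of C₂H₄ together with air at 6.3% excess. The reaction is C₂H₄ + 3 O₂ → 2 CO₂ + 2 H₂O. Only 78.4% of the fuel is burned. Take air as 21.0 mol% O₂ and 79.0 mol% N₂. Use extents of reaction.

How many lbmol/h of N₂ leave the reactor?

2820 lbmol/h

Stoichiometric O₂ = 3 × 235 = 705 lbmol/h; O₂ fed = 705 × 1.063 = 749.4 lbmol/h.
N₂ fed = 749.4 × 79/21 = 2819 lbmol/h.
Fuel reacted = 0.784 × 235 → ξ = 184.2 lbmol/h.
Outlet (n = n₀ + ν ξ):
  C₂H₄: 235 − 1(184.2) = 50.76
  O₂: 749.4 − 3(184.2) = 196.7
  N₂: 2819 (inert)
  CO₂: 0 + 2(184.2) = 368.5
  H₂O: 0 + 2(184.2) = 368.5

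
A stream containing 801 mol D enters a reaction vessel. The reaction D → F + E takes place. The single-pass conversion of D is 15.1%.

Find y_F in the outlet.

0.131

D reacted = 0.151 × 801 = 121 mol; ν_D = −1, so ξ = 121/1 = 121 mol.
Outlet amounts (n = n₀ + ν ξ):
  D: 801 − 1(121) = 680
  F: 0 + 1(121) = 121
  E: 0 + 1(121) = 121
Total out = 922 mol; y_F = 121 / 922 = 0.1312.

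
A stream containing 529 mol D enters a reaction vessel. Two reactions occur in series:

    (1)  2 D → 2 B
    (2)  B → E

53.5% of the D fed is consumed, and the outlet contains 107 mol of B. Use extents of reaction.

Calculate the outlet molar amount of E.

Conversion of D: D consumed = 2ξ₁ = 0.535 × 529 → ξ₁ = 141.5 mol.
B balance: n_B = 0 + 2ξ₁ − 1ξ₂ = 107 → ξ₂ = (2·141.5 − 107)/1 = 176 mol.
Outlet amounts (n = n₀ + Σ ν·ξ):
  D: 529 − 2(141.5) = 246
  B: 0 + 2(141.5) − 1(176) = 107
  E: 0 + 1(176) = 176

176 mol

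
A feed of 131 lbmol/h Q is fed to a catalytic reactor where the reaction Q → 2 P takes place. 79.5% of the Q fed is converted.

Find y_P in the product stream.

Q reacted = 0.795 × 131 = 104.1 lbmol/h; ν_Q = −1, so ξ = 104.1/1 = 104.1 lbmol/h.
Outlet amounts (n = n₀ + ν ξ):
  Q: 131 − 1(104.1) = 26.85
  P: 0 + 2(104.1) = 208.3
Total out = 235.1 lbmol/h; y_P = 208.3 / 235.1 = 0.8858.

0.886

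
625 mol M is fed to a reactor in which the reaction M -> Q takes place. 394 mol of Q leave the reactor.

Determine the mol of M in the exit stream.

231 mol

For Q: n = n₀ + 1ξ → 394 = 0 + 1ξ, giving ξ = 394 mol.
Outlet amounts (n = n₀ + ν ξ):
  M: 625 − 1(394) = 231
  Q: 0 + 1(394) = 394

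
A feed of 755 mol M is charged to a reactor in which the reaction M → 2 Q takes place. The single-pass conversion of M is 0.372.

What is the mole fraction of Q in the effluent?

0.542

M reacted = 0.372 × 755 = 280.9 mol; ν_M = −1, so ξ = 280.9/1 = 280.9 mol.
Outlet amounts (n = n₀ + ν ξ):
  M: 755 − 1(280.9) = 474.1
  Q: 0 + 2(280.9) = 561.7
Total out = 1036 mol; y_Q = 561.7 / 1036 = 0.5423.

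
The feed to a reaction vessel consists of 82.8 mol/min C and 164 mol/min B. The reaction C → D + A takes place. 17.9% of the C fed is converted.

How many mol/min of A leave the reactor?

C reacted = 0.179 × 82.8 = 14.82 mol/min; ν_C = −1, so ξ = 14.82/1 = 14.82 mol/min.
Outlet amounts (n = n₀ + ν ξ):
  C: 82.8 − 1(14.82) = 67.98
  D: 0 + 1(14.82) = 14.82
  A: 0 + 1(14.82) = 14.82
  B: 164 (inert)

14.8 mol/min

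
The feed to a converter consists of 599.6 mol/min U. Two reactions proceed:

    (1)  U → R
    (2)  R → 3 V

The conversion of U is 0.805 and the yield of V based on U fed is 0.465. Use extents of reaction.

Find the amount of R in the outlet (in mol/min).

390 mol/min

Conversion of U: U consumed = 1ξ₁ = 0.805 × 599.6 → ξ₁ = 482.7 mol/min.
Yield of V: 3ξ₂ / 599.6 = 0.465 → ξ₂ = 92.94 mol/min.
Outlet amounts (n = n₀ + Σ ν·ξ):
  U: 599.6 − 1(482.7) = 116.9
  R: 0 + 1(482.7) − 1(92.94) = 389.7
  V: 0 + 3(92.94) = 278.8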